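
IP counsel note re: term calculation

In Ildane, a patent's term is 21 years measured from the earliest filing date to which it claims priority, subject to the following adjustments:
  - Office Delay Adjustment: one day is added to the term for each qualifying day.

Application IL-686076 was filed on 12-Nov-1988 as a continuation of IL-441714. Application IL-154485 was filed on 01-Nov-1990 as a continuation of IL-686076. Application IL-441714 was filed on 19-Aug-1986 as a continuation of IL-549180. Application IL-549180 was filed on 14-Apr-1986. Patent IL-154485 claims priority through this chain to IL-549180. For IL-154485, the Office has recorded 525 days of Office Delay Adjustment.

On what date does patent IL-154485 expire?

Earliest priority filing: 14 April 1986.
Base term: 14 April 1986 + 21 years → 14 April 2007.
Office Delay Adjustment: +525 days → 20 September 2008.

September 20, 2008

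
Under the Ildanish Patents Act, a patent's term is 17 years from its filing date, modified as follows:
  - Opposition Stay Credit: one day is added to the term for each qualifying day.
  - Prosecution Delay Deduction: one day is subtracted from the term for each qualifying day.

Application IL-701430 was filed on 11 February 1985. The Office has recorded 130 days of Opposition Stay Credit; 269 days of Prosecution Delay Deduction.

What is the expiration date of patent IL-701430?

Base term: filing date + 17 years → 11 February 2002.
Opposition Stay Credit: +130 days → 21 June 2002.
Prosecution Delay Deduction: −269 days → 25 September 2001.

September 25, 2001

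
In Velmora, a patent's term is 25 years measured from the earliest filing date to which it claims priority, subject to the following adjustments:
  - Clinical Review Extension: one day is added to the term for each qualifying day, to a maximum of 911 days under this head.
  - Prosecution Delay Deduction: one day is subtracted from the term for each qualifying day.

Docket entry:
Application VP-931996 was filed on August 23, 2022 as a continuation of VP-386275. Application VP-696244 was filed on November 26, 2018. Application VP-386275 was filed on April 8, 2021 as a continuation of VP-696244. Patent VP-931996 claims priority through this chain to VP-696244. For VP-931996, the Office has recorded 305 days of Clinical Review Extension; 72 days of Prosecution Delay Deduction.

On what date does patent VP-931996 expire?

July 16, 2044

Earliest priority filing: 26 November 2018.
Base term: 26 November 2018 + 25 years → 26 November 2043.
Clinical Review Extension: 305 days (within the 911-day cap) → +305 days → 26 September 2044.
Prosecution Delay Deduction: −72 days → 16 July 2044.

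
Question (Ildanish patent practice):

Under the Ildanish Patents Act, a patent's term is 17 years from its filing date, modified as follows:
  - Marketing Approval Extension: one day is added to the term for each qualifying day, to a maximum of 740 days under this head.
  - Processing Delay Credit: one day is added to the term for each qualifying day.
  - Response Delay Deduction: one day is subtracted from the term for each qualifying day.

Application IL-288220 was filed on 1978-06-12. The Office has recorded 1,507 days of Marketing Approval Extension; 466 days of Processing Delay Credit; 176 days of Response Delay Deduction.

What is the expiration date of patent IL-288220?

1998-04-07

Base term: filing date + 17 years → 12 June 1995.
Marketing Approval Extension: 1507 days claimed exceeds the 740-day cap, so +740 days → 21 June 1997.
Processing Delay Credit: +466 days → 30 September 1998.
Response Delay Deduction: −176 days → 7 April 1998.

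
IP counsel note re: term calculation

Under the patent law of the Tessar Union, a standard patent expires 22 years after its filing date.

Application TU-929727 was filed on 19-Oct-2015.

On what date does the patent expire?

Filing date + 22 years → 19 October 2037.

2037-10-19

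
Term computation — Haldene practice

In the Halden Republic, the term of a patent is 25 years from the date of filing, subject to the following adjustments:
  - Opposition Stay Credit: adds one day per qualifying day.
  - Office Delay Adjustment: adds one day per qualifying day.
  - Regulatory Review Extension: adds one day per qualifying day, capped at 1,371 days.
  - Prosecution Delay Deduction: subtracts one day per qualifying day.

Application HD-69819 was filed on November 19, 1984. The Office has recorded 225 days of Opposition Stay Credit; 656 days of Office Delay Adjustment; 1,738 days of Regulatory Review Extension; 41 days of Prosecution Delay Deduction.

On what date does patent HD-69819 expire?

Base term: filing date + 25 years → 19 November 2009.
Opposition Stay Credit: +225 days → 2 July 2010.
Office Delay Adjustment: +656 days → 18 April 2012.
Regulatory Review Extension: 1738 days claimed exceeds the 1371-day cap, so +1371 days → 19 January 2016.
Prosecution Delay Deduction: −41 days → 9 December 2015.

2015-12-09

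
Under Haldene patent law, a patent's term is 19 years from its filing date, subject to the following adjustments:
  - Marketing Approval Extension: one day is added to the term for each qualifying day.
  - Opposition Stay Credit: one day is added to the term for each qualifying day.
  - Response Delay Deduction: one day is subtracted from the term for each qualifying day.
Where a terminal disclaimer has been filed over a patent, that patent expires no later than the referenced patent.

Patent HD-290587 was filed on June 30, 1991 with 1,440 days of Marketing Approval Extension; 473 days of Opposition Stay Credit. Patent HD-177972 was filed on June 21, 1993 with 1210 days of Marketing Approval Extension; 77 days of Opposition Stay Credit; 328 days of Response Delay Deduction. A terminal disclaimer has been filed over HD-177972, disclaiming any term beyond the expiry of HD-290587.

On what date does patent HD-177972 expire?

2015-02-05

Natural term of HD-177972:
  Base: filing + 19 years → 21 June 2012.
  Marketing Approval Extension: +1210 days → 14 October 2015.
  Opposition Stay Credit: +77 days → 30 December 2015.
  Response Delay Deduction: −328 days → 5 February 2015.
Expiry of referenced patent HD-290587:
  Base: filing + 19 years → 30 June 2010.
  Marketing Approval Extension: +1440 days → 9 June 2014.
  Opposition Stay Credit: +473 days → 25 September 2015.
Terminal disclaimer: HD-177972 expires on the earlier of 5 February 2015 and 25 September 2015.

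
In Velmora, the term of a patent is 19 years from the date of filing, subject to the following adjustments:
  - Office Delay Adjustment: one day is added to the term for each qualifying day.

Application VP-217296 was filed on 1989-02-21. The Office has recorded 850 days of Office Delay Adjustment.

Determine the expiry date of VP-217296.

June 20, 2010

Base term: filing date + 19 years → 21 February 2008.
Office Delay Adjustment: +850 days → 20 June 2010.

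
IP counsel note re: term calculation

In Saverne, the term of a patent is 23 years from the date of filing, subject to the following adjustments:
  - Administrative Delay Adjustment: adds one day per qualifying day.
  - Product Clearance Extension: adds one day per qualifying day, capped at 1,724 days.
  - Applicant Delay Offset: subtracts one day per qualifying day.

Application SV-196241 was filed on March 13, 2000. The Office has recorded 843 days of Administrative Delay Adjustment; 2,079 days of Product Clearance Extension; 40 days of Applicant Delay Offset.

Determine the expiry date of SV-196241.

2030-02-11

Base term: filing date + 23 years → 13 March 2023.
Administrative Delay Adjustment: +843 days → 3 July 2025.
Product Clearance Extension: 2079 days claimed exceeds the 1724-day cap, so +1724 days → 23 March 2030.
Applicant Delay Offset: −40 days → 11 February 2030.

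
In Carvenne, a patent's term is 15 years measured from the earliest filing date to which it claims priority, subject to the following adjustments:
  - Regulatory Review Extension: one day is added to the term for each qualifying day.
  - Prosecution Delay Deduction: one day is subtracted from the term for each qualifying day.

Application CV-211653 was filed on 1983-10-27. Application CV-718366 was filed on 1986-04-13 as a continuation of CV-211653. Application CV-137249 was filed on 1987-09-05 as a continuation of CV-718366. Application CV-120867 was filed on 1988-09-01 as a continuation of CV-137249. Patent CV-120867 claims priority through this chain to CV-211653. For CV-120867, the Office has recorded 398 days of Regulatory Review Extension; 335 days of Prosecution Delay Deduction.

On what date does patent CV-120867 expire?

Earliest priority filing: 27 October 1983.
Base term: 27 October 1983 + 15 years → 27 October 1998.
Regulatory Review Extension: +398 days → 29 November 1999.
Prosecution Delay Deduction: −335 days → 29 December 1998.

December 29, 1998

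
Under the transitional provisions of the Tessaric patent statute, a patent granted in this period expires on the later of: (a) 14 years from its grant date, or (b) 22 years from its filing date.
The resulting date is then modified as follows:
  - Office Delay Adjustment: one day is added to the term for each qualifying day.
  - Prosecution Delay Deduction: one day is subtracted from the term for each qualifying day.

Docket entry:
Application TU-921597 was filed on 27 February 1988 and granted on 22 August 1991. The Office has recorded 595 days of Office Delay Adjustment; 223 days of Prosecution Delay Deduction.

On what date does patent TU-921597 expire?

(a) grant + 14 years → 22 August 2005.
(b) filing + 22 years → 27 February 2010.
Later of the two: 27 February 2010.
Office Delay Adjustment: +595 days → 15 October 2011.
Prosecution Delay Deduction: −223 days → 6 March 2011.

2011-03-06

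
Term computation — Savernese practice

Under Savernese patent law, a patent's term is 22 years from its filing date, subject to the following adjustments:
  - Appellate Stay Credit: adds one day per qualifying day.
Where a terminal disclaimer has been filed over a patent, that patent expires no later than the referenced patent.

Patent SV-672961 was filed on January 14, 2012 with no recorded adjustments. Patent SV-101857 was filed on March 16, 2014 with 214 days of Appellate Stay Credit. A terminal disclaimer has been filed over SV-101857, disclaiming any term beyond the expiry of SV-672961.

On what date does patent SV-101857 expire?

Natural term of SV-101857:
  Base: filing + 22 years → 16 March 2036.
  Appellate Stay Credit: +214 days → 16 October 2036.
Expiry of referenced patent SV-672961:
  Base: filing + 22 years → 14 January 2034.
Terminal disclaimer: SV-101857 expires on the earlier of 16 October 2036 and 14 January 2034.

January 14, 2034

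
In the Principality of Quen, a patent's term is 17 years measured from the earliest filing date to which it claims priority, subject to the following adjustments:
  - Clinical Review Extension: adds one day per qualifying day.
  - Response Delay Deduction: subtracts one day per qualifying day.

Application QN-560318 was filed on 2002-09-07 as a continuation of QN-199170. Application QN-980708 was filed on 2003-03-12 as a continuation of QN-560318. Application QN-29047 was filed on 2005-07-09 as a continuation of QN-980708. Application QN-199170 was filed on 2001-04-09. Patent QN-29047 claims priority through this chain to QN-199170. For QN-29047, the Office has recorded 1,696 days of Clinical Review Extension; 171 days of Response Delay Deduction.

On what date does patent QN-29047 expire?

2022-06-12

Earliest priority filing: 9 April 2001.
Base term: 9 April 2001 + 17 years → 9 April 2018.
Clinical Review Extension: +1696 days → 30 November 2022.
Response Delay Deduction: −171 days → 12 June 2022.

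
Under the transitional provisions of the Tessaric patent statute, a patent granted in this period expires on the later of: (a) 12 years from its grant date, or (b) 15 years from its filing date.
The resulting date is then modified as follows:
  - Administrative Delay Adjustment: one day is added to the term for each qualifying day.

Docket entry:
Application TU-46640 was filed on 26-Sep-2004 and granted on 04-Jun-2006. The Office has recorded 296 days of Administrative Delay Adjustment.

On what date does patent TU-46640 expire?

2020-07-18

(a) grant + 12 years → 4 June 2018.
(b) filing + 15 years → 26 September 2019.
Later of the two: 26 September 2019.
Administrative Delay Adjustment: +296 days → 18 July 2020.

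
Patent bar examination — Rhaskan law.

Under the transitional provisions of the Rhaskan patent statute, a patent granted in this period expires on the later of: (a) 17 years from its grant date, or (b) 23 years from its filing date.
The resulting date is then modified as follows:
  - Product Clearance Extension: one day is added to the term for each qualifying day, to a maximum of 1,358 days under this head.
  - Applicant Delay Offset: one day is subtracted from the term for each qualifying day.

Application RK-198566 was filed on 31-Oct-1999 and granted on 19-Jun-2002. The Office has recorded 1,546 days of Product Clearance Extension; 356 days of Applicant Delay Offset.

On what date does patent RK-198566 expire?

July 29, 2025

(a) grant + 17 years → 19 June 2019.
(b) filing + 23 years → 31 October 2022.
Later of the two: 31 October 2022.
Product Clearance Extension: 1546 days claimed exceeds the 1358-day cap, so +1358 days → 20 July 2026.
Applicant Delay Offset: −356 days → 29 July 2025.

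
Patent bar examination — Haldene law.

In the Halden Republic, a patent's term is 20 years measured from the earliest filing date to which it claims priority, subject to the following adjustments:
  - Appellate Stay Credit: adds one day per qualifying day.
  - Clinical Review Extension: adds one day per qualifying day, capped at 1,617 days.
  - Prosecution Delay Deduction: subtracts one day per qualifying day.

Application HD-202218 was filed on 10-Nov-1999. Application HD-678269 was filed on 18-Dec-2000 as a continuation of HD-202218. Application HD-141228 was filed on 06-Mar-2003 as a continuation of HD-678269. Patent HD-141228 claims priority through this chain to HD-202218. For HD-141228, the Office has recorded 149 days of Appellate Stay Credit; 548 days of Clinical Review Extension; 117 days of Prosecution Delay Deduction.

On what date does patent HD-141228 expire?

Earliest priority filing: 10 November 1999.
Base term: 10 November 1999 + 20 years → 10 November 2019.
Appellate Stay Credit: +149 days → 7 April 2020.
Clinical Review Extension: 548 days (within the 1617-day cap) → +548 days → 7 October 2021.
Prosecution Delay Deduction: −117 days → 12 June 2021.

2021-06-12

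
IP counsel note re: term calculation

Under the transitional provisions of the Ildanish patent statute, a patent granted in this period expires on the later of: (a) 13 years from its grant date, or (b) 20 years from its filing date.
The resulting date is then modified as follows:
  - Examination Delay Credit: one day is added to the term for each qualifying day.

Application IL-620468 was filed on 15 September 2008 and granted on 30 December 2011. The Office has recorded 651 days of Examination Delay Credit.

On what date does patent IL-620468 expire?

(a) grant + 13 years → 30 December 2024.
(b) filing + 20 years → 15 September 2028.
Later of the two: 15 September 2028.
Examination Delay Credit: +651 days → 28 June 2030.

2030-06-28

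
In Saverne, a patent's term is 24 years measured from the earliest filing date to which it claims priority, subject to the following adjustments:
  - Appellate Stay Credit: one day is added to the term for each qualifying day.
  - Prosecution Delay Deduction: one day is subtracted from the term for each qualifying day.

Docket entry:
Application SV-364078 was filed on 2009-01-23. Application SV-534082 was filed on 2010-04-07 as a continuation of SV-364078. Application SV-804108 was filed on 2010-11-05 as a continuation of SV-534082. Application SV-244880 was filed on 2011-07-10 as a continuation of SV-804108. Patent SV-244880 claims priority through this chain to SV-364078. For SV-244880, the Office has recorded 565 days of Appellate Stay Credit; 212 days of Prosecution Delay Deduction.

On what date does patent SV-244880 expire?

Earliest priority filing: 23 January 2009.
Base term: 23 January 2009 + 24 years → 23 January 2033.
Appellate Stay Credit: +565 days → 11 August 2034.
Prosecution Delay Deduction: −212 days → 11 January 2034.

January 11, 2034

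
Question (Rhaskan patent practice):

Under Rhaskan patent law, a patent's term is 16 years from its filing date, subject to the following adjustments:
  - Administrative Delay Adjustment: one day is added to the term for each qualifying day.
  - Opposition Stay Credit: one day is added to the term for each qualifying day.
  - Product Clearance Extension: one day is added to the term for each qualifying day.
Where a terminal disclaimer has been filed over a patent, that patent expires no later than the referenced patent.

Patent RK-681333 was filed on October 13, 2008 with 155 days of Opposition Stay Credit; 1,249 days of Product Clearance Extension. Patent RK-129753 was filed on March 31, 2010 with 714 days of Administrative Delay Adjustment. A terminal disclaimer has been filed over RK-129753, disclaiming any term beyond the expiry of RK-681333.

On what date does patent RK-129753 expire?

2028-03-14

Natural term of RK-129753:
  Base: filing + 16 years → 31 March 2026.
  Administrative Delay Adjustment: +714 days → 14 March 2028.
Expiry of referenced patent RK-681333:
  Base: filing + 16 years → 13 October 2024.
  Opposition Stay Credit: +155 days → 17 March 2025.
  Product Clearance Extension: +1249 days → 17 August 2028.
Terminal disclaimer: RK-129753 expires on the earlier of 14 March 2028 and 17 August 2028.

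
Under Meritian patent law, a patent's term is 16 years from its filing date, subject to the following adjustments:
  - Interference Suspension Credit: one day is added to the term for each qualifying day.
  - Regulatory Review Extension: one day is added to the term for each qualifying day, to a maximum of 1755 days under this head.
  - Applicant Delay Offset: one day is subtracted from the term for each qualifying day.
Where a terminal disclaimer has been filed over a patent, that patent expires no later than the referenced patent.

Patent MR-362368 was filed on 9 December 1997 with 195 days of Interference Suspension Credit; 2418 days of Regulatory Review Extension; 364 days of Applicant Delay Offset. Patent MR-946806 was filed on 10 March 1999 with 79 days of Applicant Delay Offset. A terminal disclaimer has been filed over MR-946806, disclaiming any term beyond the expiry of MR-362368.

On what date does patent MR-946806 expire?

2014-12-21

Natural term of MR-946806:
  Base: filing + 16 years → 10 March 2015.
  Applicant Delay Offset: −79 days → 21 December 2014.
Expiry of referenced patent MR-362368:
  Base: filing + 16 years → 9 December 2013.
  Interference Suspension Credit: +195 days → 22 June 2014.
  Regulatory Review Extension: 2418 days claimed exceeds the 1755-day cap, so +1755 days → 12 April 2019.
  Applicant Delay Offset: −364 days → 13 April 2018.
Terminal disclaimer: MR-946806 expires on the earlier of 21 December 2014 and 13 April 2018.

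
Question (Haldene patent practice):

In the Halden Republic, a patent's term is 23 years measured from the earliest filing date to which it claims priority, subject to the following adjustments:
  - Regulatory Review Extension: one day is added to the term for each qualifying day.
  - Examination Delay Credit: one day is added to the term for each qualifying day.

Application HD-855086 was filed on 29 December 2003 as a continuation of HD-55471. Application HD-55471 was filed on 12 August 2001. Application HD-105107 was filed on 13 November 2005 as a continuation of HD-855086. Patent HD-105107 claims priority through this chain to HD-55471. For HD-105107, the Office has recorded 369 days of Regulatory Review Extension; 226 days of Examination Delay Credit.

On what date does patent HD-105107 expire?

Earliest priority filing: 12 August 2001.
Base term: 12 August 2001 + 23 years → 12 August 2024.
Regulatory Review Extension: +369 days → 16 August 2025.
Examination Delay Credit: +226 days → 30 March 2026.

2026-03-30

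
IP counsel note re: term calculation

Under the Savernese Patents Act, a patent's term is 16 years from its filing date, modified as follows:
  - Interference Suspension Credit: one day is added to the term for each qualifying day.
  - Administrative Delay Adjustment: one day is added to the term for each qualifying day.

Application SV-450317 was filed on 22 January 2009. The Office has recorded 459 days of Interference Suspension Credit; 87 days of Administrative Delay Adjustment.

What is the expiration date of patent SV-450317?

Base term: filing date + 16 years → 22 January 2025.
Interference Suspension Credit: +459 days → 26 April 2026.
Administrative Delay Adjustment: +87 days → 22 July 2026.

July 22, 2026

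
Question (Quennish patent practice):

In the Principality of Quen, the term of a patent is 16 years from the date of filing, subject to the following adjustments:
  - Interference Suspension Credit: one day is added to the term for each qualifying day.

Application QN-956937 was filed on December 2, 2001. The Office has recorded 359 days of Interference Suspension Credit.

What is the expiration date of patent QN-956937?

Base term: filing date + 16 years → 2 December 2017.
Interference Suspension Credit: +359 days → 26 November 2018.

2018-11-26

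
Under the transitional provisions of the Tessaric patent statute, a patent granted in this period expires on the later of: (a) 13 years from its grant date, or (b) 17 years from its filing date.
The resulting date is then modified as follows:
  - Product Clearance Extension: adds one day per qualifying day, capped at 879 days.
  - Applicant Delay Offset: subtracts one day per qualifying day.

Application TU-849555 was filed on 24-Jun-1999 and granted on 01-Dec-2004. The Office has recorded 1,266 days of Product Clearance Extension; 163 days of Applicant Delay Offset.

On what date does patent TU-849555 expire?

2019-11-17

(a) grant + 13 years → 1 December 2017.
(b) filing + 17 years → 24 June 2016.
Later of the two: 1 December 2017.
Product Clearance Extension: 1266 days claimed exceeds the 879-day cap, so +879 days → 28 April 2020.
Applicant Delay Offset: −163 days → 17 November 2019.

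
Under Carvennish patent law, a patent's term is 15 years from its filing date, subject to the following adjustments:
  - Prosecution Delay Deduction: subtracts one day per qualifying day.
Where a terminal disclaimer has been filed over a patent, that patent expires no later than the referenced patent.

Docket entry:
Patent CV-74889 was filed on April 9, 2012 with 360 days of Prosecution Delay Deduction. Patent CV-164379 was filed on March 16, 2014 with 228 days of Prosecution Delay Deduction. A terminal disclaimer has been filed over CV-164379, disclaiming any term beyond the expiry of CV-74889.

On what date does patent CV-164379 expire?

April 14, 2026

Natural term of CV-164379:
  Base: filing + 15 years → 16 March 2029.
  Prosecution Delay Deduction: −228 days → 31 July 2028.
Expiry of referenced patent CV-74889:
  Base: filing + 15 years → 9 April 2027.
  Prosecution Delay Deduction: −360 days → 14 April 2026.
Terminal disclaimer: CV-164379 expires on the earlier of 31 July 2028 and 14 April 2026.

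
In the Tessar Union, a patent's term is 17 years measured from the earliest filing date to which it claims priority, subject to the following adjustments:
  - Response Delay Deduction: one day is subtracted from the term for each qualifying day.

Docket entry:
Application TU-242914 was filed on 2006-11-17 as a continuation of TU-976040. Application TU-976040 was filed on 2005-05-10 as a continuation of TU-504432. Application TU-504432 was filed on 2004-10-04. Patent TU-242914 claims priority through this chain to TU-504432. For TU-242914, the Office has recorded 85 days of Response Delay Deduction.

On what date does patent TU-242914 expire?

Earliest priority filing: 4 October 2004.
Base term: 4 October 2004 + 17 years → 4 October 2021.
Response Delay Deduction: −85 days → 11 July 2021.

July 11, 2021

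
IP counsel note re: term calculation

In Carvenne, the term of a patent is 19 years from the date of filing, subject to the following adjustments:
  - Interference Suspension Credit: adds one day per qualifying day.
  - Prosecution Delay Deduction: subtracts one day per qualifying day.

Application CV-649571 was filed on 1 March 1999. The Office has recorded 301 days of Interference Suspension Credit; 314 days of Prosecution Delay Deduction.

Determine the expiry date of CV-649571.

February 16, 2018

Base term: filing date + 19 years → 1 March 2018.
Interference Suspension Credit: +301 days → 27 December 2018.
Prosecution Delay Deduction: −314 days → 16 February 2018.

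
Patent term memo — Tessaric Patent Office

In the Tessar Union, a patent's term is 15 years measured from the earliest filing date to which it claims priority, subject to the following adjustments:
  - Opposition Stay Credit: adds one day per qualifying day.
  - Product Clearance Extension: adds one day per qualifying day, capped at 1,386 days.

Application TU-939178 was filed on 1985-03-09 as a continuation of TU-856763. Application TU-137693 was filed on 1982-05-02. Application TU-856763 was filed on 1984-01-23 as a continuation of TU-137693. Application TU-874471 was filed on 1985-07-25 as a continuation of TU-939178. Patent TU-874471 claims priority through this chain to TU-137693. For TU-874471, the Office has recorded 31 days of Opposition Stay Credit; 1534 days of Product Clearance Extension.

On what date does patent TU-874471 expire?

Earliest priority filing: 2 May 1982.
Base term: 2 May 1982 + 15 years → 2 May 1997.
Opposition Stay Credit: +31 days → 2 June 1997.
Product Clearance Extension: 1534 days claimed exceeds the 1386-day cap, so +1386 days → 19 March 2001.

2001-03-19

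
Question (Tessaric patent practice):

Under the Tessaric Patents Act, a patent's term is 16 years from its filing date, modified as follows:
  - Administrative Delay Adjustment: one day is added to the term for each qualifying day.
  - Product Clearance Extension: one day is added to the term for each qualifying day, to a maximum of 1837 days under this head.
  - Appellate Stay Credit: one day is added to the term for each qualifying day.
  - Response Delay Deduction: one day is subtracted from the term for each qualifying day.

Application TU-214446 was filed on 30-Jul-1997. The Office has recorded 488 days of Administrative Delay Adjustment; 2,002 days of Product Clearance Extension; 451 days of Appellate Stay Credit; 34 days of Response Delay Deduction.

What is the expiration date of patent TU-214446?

2021-01-31

Base term: filing date + 16 years → 30 July 2013.
Administrative Delay Adjustment: +488 days → 30 November 2014.
Product Clearance Extension: 2002 days claimed exceeds the 1837-day cap, so +1837 days → 11 December 2019.
Appellate Stay Credit: +451 days → 6 March 2021.
Response Delay Deduction: −34 days → 31 January 2021.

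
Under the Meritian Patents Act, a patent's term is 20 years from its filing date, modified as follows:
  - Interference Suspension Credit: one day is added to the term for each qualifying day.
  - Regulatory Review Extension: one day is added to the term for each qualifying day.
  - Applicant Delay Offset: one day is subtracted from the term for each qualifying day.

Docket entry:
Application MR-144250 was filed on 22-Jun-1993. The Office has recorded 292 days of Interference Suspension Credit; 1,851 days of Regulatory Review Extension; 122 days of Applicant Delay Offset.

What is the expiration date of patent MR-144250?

Base term: filing date + 20 years → 22 June 2013.
Interference Suspension Credit: +292 days → 10 April 2014.
Regulatory Review Extension: +1851 days → 5 May 2019.
Applicant Delay Offset: −122 days → 3 January 2019.

January 3, 2019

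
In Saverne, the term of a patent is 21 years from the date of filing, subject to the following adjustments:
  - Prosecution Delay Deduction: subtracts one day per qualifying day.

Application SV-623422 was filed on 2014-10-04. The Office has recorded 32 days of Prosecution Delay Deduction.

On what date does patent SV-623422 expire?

Base term: filing date + 21 years → 4 October 2035.
Prosecution Delay Deduction: −32 days → 2 September 2035.

September 2, 2035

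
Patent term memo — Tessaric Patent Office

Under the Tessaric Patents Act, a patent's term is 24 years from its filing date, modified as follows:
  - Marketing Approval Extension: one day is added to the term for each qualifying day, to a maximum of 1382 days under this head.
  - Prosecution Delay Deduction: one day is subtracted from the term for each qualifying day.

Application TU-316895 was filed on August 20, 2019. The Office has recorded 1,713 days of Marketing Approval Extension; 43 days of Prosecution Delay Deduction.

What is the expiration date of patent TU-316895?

April 20, 2047

Base term: filing date + 24 years → 20 August 2043.
Marketing Approval Extension: 1713 days claimed exceeds the 1382-day cap, so +1382 days → 2 June 2047.
Prosecution Delay Deduction: −43 days → 20 April 2047.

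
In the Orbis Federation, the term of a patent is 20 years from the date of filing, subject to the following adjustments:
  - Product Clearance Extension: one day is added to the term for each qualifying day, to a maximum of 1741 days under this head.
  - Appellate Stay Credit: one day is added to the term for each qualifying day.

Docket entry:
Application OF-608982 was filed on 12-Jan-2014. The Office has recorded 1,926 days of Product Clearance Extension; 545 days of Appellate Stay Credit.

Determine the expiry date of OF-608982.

April 16, 2040

Base term: filing date + 20 years → 12 January 2034.
Product Clearance Extension: 1926 days claimed exceeds the 1741-day cap, so +1741 days → 19 October 2038.
Appellate Stay Credit: +545 days → 16 April 2040.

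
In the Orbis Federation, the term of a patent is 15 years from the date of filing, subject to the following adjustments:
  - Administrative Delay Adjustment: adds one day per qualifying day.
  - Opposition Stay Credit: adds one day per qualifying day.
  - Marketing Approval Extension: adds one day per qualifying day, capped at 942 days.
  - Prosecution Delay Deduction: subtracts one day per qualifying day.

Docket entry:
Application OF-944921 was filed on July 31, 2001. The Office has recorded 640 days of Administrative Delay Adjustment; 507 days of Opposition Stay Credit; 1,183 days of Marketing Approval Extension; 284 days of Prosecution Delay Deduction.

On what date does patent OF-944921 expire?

2021-07-10

Base term: filing date + 15 years → 31 July 2016.
Administrative Delay Adjustment: +640 days → 2 May 2018.
Opposition Stay Credit: +507 days → 21 September 2019.
Marketing Approval Extension: 1183 days claimed exceeds the 942-day cap, so +942 days → 20 April 2022.
Prosecution Delay Deduction: −284 days → 10 July 2021.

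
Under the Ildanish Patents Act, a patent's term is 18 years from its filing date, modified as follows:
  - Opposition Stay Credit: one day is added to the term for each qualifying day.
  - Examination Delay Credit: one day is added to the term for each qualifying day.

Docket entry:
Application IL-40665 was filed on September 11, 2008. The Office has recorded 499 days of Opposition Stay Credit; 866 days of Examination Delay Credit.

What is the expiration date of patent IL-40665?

Base term: filing date + 18 years → 11 September 2026.
Opposition Stay Credit: +499 days → 23 January 2028.
Examination Delay Credit: +866 days → 7 June 2030.

June 7, 2030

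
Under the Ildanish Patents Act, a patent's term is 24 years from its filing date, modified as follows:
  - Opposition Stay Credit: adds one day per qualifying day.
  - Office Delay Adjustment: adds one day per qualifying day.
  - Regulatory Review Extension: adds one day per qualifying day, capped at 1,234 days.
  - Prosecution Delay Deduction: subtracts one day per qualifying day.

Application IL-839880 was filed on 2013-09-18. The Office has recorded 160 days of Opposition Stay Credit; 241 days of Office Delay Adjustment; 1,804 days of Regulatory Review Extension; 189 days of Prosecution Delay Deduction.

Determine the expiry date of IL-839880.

2041-09-03

Base term: filing date + 24 years → 18 September 2037.
Opposition Stay Credit: +160 days → 25 February 2038.
Office Delay Adjustment: +241 days → 24 October 2038.
Regulatory Review Extension: 1804 days claimed exceeds the 1234-day cap, so +1234 days → 11 March 2042.
Prosecution Delay Deduction: −189 days → 3 September 2041.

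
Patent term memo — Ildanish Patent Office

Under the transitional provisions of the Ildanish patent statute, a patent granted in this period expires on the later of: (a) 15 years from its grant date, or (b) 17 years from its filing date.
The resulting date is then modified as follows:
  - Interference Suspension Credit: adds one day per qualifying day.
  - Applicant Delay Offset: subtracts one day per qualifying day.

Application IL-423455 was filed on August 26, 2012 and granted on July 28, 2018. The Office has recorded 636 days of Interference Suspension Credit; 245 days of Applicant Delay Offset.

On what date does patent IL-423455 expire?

August 23, 2034

(a) grant + 15 years → 28 July 2033.
(b) filing + 17 years → 26 August 2029.
Later of the two: 28 July 2033.
Interference Suspension Credit: +636 days → 25 April 2035.
Applicant Delay Offset: −245 days → 23 August 2034.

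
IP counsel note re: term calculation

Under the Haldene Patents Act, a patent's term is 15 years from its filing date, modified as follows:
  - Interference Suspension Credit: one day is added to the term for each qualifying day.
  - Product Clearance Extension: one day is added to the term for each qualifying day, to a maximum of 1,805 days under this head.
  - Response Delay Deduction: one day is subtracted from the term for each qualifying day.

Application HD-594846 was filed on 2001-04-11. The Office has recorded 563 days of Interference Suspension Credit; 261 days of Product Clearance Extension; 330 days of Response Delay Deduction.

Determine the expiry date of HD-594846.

August 18, 2017

Base term: filing date + 15 years → 11 April 2016.
Interference Suspension Credit: +563 days → 26 October 2017.
Product Clearance Extension: 261 days (within the 1805-day cap) → +261 days → 14 July 2018.
Response Delay Deduction: −330 days → 18 August 2017.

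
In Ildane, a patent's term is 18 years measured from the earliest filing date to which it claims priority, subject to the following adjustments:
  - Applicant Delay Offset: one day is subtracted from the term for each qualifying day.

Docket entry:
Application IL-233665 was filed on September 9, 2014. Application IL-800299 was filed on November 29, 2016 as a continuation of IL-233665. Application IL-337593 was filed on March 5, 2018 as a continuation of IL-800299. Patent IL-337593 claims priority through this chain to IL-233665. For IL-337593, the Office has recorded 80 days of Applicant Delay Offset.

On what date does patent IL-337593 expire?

Earliest priority filing: 9 September 2014.
Base term: 9 September 2014 + 18 years → 9 September 2032.
Applicant Delay Offset: −80 days → 21 June 2032.

2032-06-21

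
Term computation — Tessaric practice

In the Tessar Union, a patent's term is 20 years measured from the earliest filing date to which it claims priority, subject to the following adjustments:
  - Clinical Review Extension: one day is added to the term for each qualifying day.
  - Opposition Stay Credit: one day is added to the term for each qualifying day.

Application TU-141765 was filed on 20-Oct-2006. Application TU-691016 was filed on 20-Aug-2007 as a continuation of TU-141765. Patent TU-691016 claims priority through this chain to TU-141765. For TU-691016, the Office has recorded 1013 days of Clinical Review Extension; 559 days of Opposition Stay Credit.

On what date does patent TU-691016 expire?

Earliest priority filing: 20 October 2006.
Base term: 20 October 2006 + 20 years → 20 October 2026.
Clinical Review Extension: +1013 days → 29 July 2029.
Opposition Stay Credit: +559 days → 8 February 2031.

2031-02-08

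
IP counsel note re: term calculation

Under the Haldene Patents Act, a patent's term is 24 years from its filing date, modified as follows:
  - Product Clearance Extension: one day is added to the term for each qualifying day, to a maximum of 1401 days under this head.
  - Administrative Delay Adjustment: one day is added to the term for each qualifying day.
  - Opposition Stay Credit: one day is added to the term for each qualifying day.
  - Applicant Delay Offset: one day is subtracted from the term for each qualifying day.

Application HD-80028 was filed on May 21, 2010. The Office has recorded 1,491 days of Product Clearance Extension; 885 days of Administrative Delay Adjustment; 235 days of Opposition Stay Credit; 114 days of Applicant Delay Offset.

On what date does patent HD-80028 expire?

Base term: filing date + 24 years → 21 May 2034.
Product Clearance Extension: 1491 days claimed exceeds the 1401-day cap, so +1401 days → 22 March 2038.
Administrative Delay Adjustment: +885 days → 23 August 2040.
Opposition Stay Credit: +235 days → 15 April 2041.
Applicant Delay Offset: −114 days → 22 December 2040.

December 22, 2040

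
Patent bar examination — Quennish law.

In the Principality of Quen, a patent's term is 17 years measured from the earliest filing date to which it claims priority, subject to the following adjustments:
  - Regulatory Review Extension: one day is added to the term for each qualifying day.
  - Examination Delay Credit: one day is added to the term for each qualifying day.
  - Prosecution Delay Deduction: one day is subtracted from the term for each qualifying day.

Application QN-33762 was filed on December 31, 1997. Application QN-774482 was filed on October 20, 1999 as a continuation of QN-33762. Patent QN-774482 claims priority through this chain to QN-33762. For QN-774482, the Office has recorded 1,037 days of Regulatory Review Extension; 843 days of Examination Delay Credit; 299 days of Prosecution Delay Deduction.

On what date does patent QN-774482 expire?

2019-04-30

Earliest priority filing: 31 December 1997.
Base term: 31 December 1997 + 17 years → 31 December 2014.
Regulatory Review Extension: +1037 days → 2 November 2017.
Examination Delay Credit: +843 days → 23 February 2020.
Prosecution Delay Deduction: −299 days → 30 April 2019.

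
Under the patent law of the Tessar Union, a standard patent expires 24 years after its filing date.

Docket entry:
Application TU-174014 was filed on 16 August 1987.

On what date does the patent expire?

Filing date + 24 years → 16 August 2011.

2011-08-16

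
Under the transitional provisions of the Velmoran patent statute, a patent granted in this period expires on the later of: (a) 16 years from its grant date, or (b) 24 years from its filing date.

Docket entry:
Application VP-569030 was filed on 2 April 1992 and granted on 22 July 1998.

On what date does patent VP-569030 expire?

(a) grant + 16 years → 22 July 2014.
(b) filing + 24 years → 2 April 2016.
Later of the two: 2 April 2016.

2016-04-02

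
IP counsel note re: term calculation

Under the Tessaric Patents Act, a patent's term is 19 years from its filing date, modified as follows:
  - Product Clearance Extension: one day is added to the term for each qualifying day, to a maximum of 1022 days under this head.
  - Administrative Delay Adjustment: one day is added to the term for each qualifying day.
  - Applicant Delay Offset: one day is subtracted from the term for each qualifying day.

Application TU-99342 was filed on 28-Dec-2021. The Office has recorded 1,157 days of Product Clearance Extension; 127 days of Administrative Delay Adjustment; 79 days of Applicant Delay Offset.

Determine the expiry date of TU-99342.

2043-12-03

Base term: filing date + 19 years → 28 December 2040.
Product Clearance Extension: 1157 days claimed exceeds the 1022-day cap, so +1022 days → 16 October 2043.
Administrative Delay Adjustment: +127 days → 20 February 2044.
Applicant Delay Offset: −79 days → 3 December 2043.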